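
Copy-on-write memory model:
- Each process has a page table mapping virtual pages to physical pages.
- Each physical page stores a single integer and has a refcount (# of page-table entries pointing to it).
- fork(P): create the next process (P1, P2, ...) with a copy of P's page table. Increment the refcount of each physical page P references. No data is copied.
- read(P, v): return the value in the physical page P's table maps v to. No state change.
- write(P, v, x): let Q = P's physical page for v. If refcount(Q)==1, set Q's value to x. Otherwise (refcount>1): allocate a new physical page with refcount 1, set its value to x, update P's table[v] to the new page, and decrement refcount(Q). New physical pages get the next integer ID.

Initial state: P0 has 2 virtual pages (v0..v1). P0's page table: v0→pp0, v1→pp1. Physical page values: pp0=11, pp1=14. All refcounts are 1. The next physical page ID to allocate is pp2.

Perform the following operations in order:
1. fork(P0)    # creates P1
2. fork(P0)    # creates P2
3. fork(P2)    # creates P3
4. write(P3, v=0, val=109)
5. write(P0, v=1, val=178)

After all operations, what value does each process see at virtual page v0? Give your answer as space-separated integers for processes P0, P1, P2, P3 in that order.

Op 1: fork(P0) -> P1. 2 ppages; refcounts: pp0:2 pp1:2
Op 2: fork(P0) -> P2. 2 ppages; refcounts: pp0:3 pp1:3
Op 3: fork(P2) -> P3. 2 ppages; refcounts: pp0:4 pp1:4
Op 4: write(P3, v0, 109). refcount(pp0)=4>1 -> COPY to pp2. 3 ppages; refcounts: pp0:3 pp1:4 pp2:1
Op 5: write(P0, v1, 178). refcount(pp1)=4>1 -> COPY to pp3. 4 ppages; refcounts: pp0:3 pp1:3 pp2:1 pp3:1
P0: v0 -> pp0 = 11
P1: v0 -> pp0 = 11
P2: v0 -> pp0 = 11
P3: v0 -> pp2 = 109

Answer: 11 11 11 109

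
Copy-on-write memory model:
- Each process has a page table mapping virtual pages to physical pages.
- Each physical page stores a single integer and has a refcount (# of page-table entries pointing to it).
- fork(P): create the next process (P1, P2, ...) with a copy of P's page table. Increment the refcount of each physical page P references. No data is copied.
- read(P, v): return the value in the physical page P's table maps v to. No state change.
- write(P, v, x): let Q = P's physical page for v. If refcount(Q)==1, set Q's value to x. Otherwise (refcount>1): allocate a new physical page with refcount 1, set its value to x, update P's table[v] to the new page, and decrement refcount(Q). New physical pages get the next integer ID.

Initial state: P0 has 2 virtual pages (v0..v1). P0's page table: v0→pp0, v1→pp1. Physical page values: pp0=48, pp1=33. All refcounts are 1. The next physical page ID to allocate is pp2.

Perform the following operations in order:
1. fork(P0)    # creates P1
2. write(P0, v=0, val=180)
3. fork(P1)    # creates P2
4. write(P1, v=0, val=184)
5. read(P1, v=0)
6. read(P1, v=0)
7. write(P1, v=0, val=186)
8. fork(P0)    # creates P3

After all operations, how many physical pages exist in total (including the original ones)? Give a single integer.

Answer: 4

Derivation:
Op 1: fork(P0) -> P1. 2 ppages; refcounts: pp0:2 pp1:2
Op 2: write(P0, v0, 180). refcount(pp0)=2>1 -> COPY to pp2. 3 ppages; refcounts: pp0:1 pp1:2 pp2:1
Op 3: fork(P1) -> P2. 3 ppages; refcounts: pp0:2 pp1:3 pp2:1
Op 4: write(P1, v0, 184). refcount(pp0)=2>1 -> COPY to pp3. 4 ppages; refcounts: pp0:1 pp1:3 pp2:1 pp3:1
Op 5: read(P1, v0) -> 184. No state change.
Op 6: read(P1, v0) -> 184. No state change.
Op 7: write(P1, v0, 186). refcount(pp3)=1 -> write in place. 4 ppages; refcounts: pp0:1 pp1:3 pp2:1 pp3:1
Op 8: fork(P0) -> P3. 4 ppages; refcounts: pp0:1 pp1:4 pp2:2 pp3:1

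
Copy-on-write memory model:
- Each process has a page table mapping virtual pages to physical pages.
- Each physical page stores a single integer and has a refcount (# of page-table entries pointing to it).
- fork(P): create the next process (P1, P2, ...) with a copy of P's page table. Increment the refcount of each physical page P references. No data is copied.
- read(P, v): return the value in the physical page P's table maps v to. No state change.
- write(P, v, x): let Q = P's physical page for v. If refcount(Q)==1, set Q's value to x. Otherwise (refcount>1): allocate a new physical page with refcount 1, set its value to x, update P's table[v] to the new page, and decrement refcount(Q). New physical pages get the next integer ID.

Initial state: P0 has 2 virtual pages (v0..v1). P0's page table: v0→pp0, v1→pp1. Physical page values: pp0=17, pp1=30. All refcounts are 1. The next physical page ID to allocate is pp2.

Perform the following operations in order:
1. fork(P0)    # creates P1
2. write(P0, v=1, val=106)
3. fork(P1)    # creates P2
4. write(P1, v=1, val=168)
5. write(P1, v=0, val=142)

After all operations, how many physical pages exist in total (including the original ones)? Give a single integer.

Op 1: fork(P0) -> P1. 2 ppages; refcounts: pp0:2 pp1:2
Op 2: write(P0, v1, 106). refcount(pp1)=2>1 -> COPY to pp2. 3 ppages; refcounts: pp0:2 pp1:1 pp2:1
Op 3: fork(P1) -> P2. 3 ppages; refcounts: pp0:3 pp1:2 pp2:1
Op 4: write(P1, v1, 168). refcount(pp1)=2>1 -> COPY to pp3. 4 ppages; refcounts: pp0:3 pp1:1 pp2:1 pp3:1
Op 5: write(P1, v0, 142). refcount(pp0)=3>1 -> COPY to pp4. 5 ppages; refcounts: pp0:2 pp1:1 pp2:1 pp3:1 pp4:1

Answer: 5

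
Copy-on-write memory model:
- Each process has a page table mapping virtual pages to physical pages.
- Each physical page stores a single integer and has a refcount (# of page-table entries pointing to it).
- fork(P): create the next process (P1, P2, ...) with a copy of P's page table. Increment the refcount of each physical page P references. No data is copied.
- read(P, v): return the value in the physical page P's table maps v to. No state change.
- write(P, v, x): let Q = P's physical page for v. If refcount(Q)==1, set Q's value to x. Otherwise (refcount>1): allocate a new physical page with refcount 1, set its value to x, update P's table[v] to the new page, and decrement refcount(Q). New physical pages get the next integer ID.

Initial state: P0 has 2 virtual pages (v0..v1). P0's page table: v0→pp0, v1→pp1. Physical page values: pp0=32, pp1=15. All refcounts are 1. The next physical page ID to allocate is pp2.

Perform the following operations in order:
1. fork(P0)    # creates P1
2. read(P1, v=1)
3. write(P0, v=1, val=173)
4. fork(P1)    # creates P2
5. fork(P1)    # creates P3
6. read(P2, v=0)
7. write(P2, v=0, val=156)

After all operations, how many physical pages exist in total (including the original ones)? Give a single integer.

Op 1: fork(P0) -> P1. 2 ppages; refcounts: pp0:2 pp1:2
Op 2: read(P1, v1) -> 15. No state change.
Op 3: write(P0, v1, 173). refcount(pp1)=2>1 -> COPY to pp2. 3 ppages; refcounts: pp0:2 pp1:1 pp2:1
Op 4: fork(P1) -> P2. 3 ppages; refcounts: pp0:3 pp1:2 pp2:1
Op 5: fork(P1) -> P3. 3 ppages; refcounts: pp0:4 pp1:3 pp2:1
Op 6: read(P2, v0) -> 32. No state change.
Op 7: write(P2, v0, 156). refcount(pp0)=4>1 -> COPY to pp3. 4 ppages; refcounts: pp0:3 pp1:3 pp2:1 pp3:1

Answer: 4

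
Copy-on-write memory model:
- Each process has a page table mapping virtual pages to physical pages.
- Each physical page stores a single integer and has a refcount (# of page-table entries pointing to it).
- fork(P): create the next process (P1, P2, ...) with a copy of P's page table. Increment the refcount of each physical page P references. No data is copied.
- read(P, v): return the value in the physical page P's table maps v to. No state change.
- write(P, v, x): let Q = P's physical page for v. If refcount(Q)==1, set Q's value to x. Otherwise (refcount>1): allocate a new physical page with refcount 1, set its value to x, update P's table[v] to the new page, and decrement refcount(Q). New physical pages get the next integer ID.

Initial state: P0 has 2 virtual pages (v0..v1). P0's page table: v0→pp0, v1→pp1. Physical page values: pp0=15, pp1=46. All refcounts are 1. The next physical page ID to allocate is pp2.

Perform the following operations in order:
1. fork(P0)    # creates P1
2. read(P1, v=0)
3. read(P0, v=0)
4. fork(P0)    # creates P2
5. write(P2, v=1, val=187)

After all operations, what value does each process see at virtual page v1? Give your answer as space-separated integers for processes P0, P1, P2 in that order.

Answer: 46 46 187

Derivation:
Op 1: fork(P0) -> P1. 2 ppages; refcounts: pp0:2 pp1:2
Op 2: read(P1, v0) -> 15. No state change.
Op 3: read(P0, v0) -> 15. No state change.
Op 4: fork(P0) -> P2. 2 ppages; refcounts: pp0:3 pp1:3
Op 5: write(P2, v1, 187). refcount(pp1)=3>1 -> COPY to pp2. 3 ppages; refcounts: pp0:3 pp1:2 pp2:1
P0: v1 -> pp1 = 46
P1: v1 -> pp1 = 46
P2: v1 -> pp2 = 187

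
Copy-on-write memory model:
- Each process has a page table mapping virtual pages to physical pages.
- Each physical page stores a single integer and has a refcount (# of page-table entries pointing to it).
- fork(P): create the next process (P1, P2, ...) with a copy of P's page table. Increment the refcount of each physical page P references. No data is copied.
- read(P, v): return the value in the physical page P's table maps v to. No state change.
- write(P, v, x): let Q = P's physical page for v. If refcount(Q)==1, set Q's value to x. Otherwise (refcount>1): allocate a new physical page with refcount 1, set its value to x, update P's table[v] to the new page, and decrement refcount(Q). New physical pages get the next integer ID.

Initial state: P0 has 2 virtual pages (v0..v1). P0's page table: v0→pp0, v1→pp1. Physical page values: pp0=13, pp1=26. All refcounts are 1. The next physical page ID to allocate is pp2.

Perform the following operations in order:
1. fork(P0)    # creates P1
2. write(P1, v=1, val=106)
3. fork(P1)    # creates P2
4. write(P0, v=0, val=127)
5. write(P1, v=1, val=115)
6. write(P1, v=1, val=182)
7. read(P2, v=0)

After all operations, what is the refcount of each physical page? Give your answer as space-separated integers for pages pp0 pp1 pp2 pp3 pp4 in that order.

Answer: 2 1 1 1 1

Derivation:
Op 1: fork(P0) -> P1. 2 ppages; refcounts: pp0:2 pp1:2
Op 2: write(P1, v1, 106). refcount(pp1)=2>1 -> COPY to pp2. 3 ppages; refcounts: pp0:2 pp1:1 pp2:1
Op 3: fork(P1) -> P2. 3 ppages; refcounts: pp0:3 pp1:1 pp2:2
Op 4: write(P0, v0, 127). refcount(pp0)=3>1 -> COPY to pp3. 4 ppages; refcounts: pp0:2 pp1:1 pp2:2 pp3:1
Op 5: write(P1, v1, 115). refcount(pp2)=2>1 -> COPY to pp4. 5 ppages; refcounts: pp0:2 pp1:1 pp2:1 pp3:1 pp4:1
Op 6: write(P1, v1, 182). refcount(pp4)=1 -> write in place. 5 ppages; refcounts: pp0:2 pp1:1 pp2:1 pp3:1 pp4:1
Op 7: read(P2, v0) -> 13. No state change.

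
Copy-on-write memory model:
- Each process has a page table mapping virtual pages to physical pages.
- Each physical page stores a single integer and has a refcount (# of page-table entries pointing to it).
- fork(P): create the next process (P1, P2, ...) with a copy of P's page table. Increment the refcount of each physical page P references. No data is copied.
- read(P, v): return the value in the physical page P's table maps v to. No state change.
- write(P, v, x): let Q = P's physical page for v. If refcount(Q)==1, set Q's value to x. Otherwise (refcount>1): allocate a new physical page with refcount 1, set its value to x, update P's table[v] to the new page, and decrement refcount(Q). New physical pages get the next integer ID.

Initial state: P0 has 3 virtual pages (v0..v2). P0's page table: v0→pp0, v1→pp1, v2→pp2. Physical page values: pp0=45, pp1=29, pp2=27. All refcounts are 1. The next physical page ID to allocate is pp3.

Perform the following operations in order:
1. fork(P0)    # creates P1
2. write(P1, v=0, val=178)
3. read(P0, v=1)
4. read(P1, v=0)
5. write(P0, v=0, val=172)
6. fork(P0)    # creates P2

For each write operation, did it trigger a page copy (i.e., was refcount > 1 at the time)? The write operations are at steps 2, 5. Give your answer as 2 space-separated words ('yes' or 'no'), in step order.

Op 1: fork(P0) -> P1. 3 ppages; refcounts: pp0:2 pp1:2 pp2:2
Op 2: write(P1, v0, 178). refcount(pp0)=2>1 -> COPY to pp3. 4 ppages; refcounts: pp0:1 pp1:2 pp2:2 pp3:1
Op 3: read(P0, v1) -> 29. No state change.
Op 4: read(P1, v0) -> 178. No state change.
Op 5: write(P0, v0, 172). refcount(pp0)=1 -> write in place. 4 ppages; refcounts: pp0:1 pp1:2 pp2:2 pp3:1
Op 6: fork(P0) -> P2. 4 ppages; refcounts: pp0:2 pp1:3 pp2:3 pp3:1

yes no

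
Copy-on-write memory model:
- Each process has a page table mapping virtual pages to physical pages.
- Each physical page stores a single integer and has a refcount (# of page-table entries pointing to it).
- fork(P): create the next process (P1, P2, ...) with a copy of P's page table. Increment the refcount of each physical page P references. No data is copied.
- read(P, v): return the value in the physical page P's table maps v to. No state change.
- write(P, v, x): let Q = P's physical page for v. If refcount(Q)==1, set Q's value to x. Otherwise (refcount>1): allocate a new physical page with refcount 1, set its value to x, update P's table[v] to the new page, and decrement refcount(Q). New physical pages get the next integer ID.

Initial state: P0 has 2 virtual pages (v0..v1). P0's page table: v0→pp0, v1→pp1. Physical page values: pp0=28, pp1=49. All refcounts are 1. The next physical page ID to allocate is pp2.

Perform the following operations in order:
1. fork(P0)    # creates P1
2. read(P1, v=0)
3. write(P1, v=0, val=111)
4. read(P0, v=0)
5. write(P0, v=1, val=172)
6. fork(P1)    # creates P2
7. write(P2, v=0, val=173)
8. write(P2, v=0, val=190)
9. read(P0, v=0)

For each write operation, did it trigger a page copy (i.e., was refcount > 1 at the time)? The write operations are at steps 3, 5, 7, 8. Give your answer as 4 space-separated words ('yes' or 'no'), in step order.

Op 1: fork(P0) -> P1. 2 ppages; refcounts: pp0:2 pp1:2
Op 2: read(P1, v0) -> 28. No state change.
Op 3: write(P1, v0, 111). refcount(pp0)=2>1 -> COPY to pp2. 3 ppages; refcounts: pp0:1 pp1:2 pp2:1
Op 4: read(P0, v0) -> 28. No state change.
Op 5: write(P0, v1, 172). refcount(pp1)=2>1 -> COPY to pp3. 4 ppages; refcounts: pp0:1 pp1:1 pp2:1 pp3:1
Op 6: fork(P1) -> P2. 4 ppages; refcounts: pp0:1 pp1:2 pp2:2 pp3:1
Op 7: write(P2, v0, 173). refcount(pp2)=2>1 -> COPY to pp4. 5 ppages; refcounts: pp0:1 pp1:2 pp2:1 pp3:1 pp4:1
Op 8: write(P2, v0, 190). refcount(pp4)=1 -> write in place. 5 ppages; refcounts: pp0:1 pp1:2 pp2:1 pp3:1 pp4:1
Op 9: read(P0, v0) -> 28. No state change.

yes yes yes no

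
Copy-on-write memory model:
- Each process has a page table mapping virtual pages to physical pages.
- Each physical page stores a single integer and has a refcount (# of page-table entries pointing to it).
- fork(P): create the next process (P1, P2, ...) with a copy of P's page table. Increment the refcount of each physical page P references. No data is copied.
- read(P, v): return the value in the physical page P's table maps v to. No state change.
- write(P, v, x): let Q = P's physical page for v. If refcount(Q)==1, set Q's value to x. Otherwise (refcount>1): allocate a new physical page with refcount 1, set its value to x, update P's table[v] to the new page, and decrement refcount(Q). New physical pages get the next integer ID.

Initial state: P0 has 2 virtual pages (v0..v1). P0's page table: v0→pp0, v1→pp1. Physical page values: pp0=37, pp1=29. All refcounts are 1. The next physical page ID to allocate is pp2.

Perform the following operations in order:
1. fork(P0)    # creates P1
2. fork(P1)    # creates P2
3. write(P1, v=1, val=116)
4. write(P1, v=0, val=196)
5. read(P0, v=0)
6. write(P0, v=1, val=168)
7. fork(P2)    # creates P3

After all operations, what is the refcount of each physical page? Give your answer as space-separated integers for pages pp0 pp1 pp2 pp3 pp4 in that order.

Answer: 3 2 1 1 1

Derivation:
Op 1: fork(P0) -> P1. 2 ppages; refcounts: pp0:2 pp1:2
Op 2: fork(P1) -> P2. 2 ppages; refcounts: pp0:3 pp1:3
Op 3: write(P1, v1, 116). refcount(pp1)=3>1 -> COPY to pp2. 3 ppages; refcounts: pp0:3 pp1:2 pp2:1
Op 4: write(P1, v0, 196). refcount(pp0)=3>1 -> COPY to pp3. 4 ppages; refcounts: pp0:2 pp1:2 pp2:1 pp3:1
Op 5: read(P0, v0) -> 37. No state change.
Op 6: write(P0, v1, 168). refcount(pp1)=2>1 -> COPY to pp4. 5 ppages; refcounts: pp0:2 pp1:1 pp2:1 pp3:1 pp4:1
Op 7: fork(P2) -> P3. 5 ppages; refcounts: pp0:3 pp1:2 pp2:1 pp3:1 pp4:1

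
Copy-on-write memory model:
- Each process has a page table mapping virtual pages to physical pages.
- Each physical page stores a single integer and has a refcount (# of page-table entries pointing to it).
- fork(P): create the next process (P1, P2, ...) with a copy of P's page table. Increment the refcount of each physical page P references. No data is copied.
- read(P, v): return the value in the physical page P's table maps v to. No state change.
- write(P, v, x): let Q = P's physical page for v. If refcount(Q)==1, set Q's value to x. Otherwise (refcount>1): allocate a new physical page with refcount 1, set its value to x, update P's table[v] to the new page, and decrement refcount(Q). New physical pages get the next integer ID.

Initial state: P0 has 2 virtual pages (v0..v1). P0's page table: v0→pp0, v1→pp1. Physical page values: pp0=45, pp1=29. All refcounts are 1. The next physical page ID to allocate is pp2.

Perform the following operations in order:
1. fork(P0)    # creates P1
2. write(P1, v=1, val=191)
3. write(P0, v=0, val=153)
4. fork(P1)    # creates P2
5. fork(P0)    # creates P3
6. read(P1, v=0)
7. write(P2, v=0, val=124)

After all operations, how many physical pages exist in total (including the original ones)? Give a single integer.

Answer: 5

Derivation:
Op 1: fork(P0) -> P1. 2 ppages; refcounts: pp0:2 pp1:2
Op 2: write(P1, v1, 191). refcount(pp1)=2>1 -> COPY to pp2. 3 ppages; refcounts: pp0:2 pp1:1 pp2:1
Op 3: write(P0, v0, 153). refcount(pp0)=2>1 -> COPY to pp3. 4 ppages; refcounts: pp0:1 pp1:1 pp2:1 pp3:1
Op 4: fork(P1) -> P2. 4 ppages; refcounts: pp0:2 pp1:1 pp2:2 pp3:1
Op 5: fork(P0) -> P3. 4 ppages; refcounts: pp0:2 pp1:2 pp2:2 pp3:2
Op 6: read(P1, v0) -> 45. No state change.
Op 7: write(P2, v0, 124). refcount(pp0)=2>1 -> COPY to pp4. 5 ppages; refcounts: pp0:1 pp1:2 pp2:2 pp3:2 pp4:1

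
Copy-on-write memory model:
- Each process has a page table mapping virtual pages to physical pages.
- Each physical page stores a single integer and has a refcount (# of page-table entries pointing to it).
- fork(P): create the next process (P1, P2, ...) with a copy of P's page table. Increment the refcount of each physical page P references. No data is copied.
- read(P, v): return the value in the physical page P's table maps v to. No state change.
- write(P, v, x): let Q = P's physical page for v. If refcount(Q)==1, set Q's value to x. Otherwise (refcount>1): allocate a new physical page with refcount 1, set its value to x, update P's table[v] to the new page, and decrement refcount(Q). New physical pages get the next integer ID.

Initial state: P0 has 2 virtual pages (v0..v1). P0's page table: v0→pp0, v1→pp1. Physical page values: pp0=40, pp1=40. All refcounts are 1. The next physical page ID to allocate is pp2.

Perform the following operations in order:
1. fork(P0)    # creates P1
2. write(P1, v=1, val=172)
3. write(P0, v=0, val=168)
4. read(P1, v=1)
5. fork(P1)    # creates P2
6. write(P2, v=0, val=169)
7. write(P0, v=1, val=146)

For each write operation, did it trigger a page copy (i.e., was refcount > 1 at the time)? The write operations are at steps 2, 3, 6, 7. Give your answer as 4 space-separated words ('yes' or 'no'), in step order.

Op 1: fork(P0) -> P1. 2 ppages; refcounts: pp0:2 pp1:2
Op 2: write(P1, v1, 172). refcount(pp1)=2>1 -> COPY to pp2. 3 ppages; refcounts: pp0:2 pp1:1 pp2:1
Op 3: write(P0, v0, 168). refcount(pp0)=2>1 -> COPY to pp3. 4 ppages; refcounts: pp0:1 pp1:1 pp2:1 pp3:1
Op 4: read(P1, v1) -> 172. No state change.
Op 5: fork(P1) -> P2. 4 ppages; refcounts: pp0:2 pp1:1 pp2:2 pp3:1
Op 6: write(P2, v0, 169). refcount(pp0)=2>1 -> COPY to pp4. 5 ppages; refcounts: pp0:1 pp1:1 pp2:2 pp3:1 pp4:1
Op 7: write(P0, v1, 146). refcount(pp1)=1 -> write in place. 5 ppages; refcounts: pp0:1 pp1:1 pp2:2 pp3:1 pp4:1

yes yes yes no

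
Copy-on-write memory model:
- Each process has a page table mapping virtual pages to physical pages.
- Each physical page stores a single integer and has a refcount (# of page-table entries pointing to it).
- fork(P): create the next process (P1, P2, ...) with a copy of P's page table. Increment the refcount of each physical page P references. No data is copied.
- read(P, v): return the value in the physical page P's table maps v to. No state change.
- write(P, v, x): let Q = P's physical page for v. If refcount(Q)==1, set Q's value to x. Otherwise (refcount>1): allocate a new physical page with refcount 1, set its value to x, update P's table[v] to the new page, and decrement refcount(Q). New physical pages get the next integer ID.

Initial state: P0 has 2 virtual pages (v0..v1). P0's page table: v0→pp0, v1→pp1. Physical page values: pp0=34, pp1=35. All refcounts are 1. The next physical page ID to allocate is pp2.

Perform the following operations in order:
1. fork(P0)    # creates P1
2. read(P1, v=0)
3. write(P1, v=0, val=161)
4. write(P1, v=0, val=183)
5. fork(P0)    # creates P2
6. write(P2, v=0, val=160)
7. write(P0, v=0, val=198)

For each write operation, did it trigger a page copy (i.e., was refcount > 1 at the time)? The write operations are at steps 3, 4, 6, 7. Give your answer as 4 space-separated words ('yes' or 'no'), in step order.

Op 1: fork(P0) -> P1. 2 ppages; refcounts: pp0:2 pp1:2
Op 2: read(P1, v0) -> 34. No state change.
Op 3: write(P1, v0, 161). refcount(pp0)=2>1 -> COPY to pp2. 3 ppages; refcounts: pp0:1 pp1:2 pp2:1
Op 4: write(P1, v0, 183). refcount(pp2)=1 -> write in place. 3 ppages; refcounts: pp0:1 pp1:2 pp2:1
Op 5: fork(P0) -> P2. 3 ppages; refcounts: pp0:2 pp1:3 pp2:1
Op 6: write(P2, v0, 160). refcount(pp0)=2>1 -> COPY to pp3. 4 ppages; refcounts: pp0:1 pp1:3 pp2:1 pp3:1
Op 7: write(P0, v0, 198). refcount(pp0)=1 -> write in place. 4 ppages; refcounts: pp0:1 pp1:3 pp2:1 pp3:1

yes no yes no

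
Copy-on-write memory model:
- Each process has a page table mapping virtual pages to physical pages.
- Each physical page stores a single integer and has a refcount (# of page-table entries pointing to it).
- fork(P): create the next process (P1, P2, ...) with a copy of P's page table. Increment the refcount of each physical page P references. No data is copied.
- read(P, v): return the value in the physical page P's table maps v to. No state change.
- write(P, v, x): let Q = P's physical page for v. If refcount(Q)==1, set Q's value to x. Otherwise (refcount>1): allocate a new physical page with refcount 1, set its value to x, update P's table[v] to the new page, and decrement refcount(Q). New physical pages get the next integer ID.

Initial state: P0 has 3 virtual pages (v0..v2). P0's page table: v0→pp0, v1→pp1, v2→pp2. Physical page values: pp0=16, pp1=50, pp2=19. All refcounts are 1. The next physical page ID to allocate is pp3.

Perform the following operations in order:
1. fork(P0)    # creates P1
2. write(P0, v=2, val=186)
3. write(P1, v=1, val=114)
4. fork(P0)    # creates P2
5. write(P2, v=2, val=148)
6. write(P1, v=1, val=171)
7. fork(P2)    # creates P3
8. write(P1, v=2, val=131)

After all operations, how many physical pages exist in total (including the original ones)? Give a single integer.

Answer: 6

Derivation:
Op 1: fork(P0) -> P1. 3 ppages; refcounts: pp0:2 pp1:2 pp2:2
Op 2: write(P0, v2, 186). refcount(pp2)=2>1 -> COPY to pp3. 4 ppages; refcounts: pp0:2 pp1:2 pp2:1 pp3:1
Op 3: write(P1, v1, 114). refcount(pp1)=2>1 -> COPY to pp4. 5 ppages; refcounts: pp0:2 pp1:1 pp2:1 pp3:1 pp4:1
Op 4: fork(P0) -> P2. 5 ppages; refcounts: pp0:3 pp1:2 pp2:1 pp3:2 pp4:1
Op 5: write(P2, v2, 148). refcount(pp3)=2>1 -> COPY to pp5. 6 ppages; refcounts: pp0:3 pp1:2 pp2:1 pp3:1 pp4:1 pp5:1
Op 6: write(P1, v1, 171). refcount(pp4)=1 -> write in place. 6 ppages; refcounts: pp0:3 pp1:2 pp2:1 pp3:1 pp4:1 pp5:1
Op 7: fork(P2) -> P3. 6 ppages; refcounts: pp0:4 pp1:3 pp2:1 pp3:1 pp4:1 pp5:2
Op 8: write(P1, v2, 131). refcount(pp2)=1 -> write in place. 6 ppages; refcounts: pp0:4 pp1:3 pp2:1 pp3:1 pp4:1 pp5:2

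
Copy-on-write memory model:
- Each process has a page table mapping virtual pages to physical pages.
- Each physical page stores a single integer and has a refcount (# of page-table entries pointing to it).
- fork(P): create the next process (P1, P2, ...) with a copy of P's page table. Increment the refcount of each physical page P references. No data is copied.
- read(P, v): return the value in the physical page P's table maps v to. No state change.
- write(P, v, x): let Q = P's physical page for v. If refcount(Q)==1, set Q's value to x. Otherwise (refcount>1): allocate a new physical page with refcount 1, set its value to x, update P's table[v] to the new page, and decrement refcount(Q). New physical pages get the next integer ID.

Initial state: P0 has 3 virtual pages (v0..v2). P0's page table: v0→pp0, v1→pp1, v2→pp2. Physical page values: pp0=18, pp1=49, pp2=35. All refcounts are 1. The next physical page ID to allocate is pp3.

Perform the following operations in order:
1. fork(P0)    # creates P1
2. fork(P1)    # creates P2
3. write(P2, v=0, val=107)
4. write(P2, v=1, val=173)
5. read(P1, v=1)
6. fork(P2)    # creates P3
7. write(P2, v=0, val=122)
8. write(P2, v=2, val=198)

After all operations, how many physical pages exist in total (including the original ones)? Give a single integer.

Op 1: fork(P0) -> P1. 3 ppages; refcounts: pp0:2 pp1:2 pp2:2
Op 2: fork(P1) -> P2. 3 ppages; refcounts: pp0:3 pp1:3 pp2:3
Op 3: write(P2, v0, 107). refcount(pp0)=3>1 -> COPY to pp3. 4 ppages; refcounts: pp0:2 pp1:3 pp2:3 pp3:1
Op 4: write(P2, v1, 173). refcount(pp1)=3>1 -> COPY to pp4. 5 ppages; refcounts: pp0:2 pp1:2 pp2:3 pp3:1 pp4:1
Op 5: read(P1, v1) -> 49. No state change.
Op 6: fork(P2) -> P3. 5 ppages; refcounts: pp0:2 pp1:2 pp2:4 pp3:2 pp4:2
Op 7: write(P2, v0, 122). refcount(pp3)=2>1 -> COPY to pp5. 6 ppages; refcounts: pp0:2 pp1:2 pp2:4 pp3:1 pp4:2 pp5:1
Op 8: write(P2, v2, 198). refcount(pp2)=4>1 -> COPY to pp6. 7 ppages; refcounts: pp0:2 pp1:2 pp2:3 pp3:1 pp4:2 pp5:1 pp6:1

Answer: 7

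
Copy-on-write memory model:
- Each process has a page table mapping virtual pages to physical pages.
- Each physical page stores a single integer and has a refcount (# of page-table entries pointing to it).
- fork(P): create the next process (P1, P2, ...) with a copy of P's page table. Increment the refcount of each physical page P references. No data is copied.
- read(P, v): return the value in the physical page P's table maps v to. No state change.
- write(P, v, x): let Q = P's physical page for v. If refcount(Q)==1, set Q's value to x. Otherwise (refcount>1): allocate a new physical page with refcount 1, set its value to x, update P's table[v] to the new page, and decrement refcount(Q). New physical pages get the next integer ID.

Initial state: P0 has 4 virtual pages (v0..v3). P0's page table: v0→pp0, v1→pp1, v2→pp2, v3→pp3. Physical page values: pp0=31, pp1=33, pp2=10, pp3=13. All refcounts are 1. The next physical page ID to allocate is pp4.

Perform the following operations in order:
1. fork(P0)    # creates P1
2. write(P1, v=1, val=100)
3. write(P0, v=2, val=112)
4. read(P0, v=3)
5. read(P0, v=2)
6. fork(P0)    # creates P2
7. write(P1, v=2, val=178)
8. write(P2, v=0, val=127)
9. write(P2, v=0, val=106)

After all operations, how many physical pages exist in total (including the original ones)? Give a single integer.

Op 1: fork(P0) -> P1. 4 ppages; refcounts: pp0:2 pp1:2 pp2:2 pp3:2
Op 2: write(P1, v1, 100). refcount(pp1)=2>1 -> COPY to pp4. 5 ppages; refcounts: pp0:2 pp1:1 pp2:2 pp3:2 pp4:1
Op 3: write(P0, v2, 112). refcount(pp2)=2>1 -> COPY to pp5. 6 ppages; refcounts: pp0:2 pp1:1 pp2:1 pp3:2 pp4:1 pp5:1
Op 4: read(P0, v3) -> 13. No state change.
Op 5: read(P0, v2) -> 112. No state change.
Op 6: fork(P0) -> P2. 6 ppages; refcounts: pp0:3 pp1:2 pp2:1 pp3:3 pp4:1 pp5:2
Op 7: write(P1, v2, 178). refcount(pp2)=1 -> write in place. 6 ppages; refcounts: pp0:3 pp1:2 pp2:1 pp3:3 pp4:1 pp5:2
Op 8: write(P2, v0, 127). refcount(pp0)=3>1 -> COPY to pp6. 7 ppages; refcounts: pp0:2 pp1:2 pp2:1 pp3:3 pp4:1 pp5:2 pp6:1
Op 9: write(P2, v0, 106). refcount(pp6)=1 -> write in place. 7 ppages; refcounts: pp0:2 pp1:2 pp2:1 pp3:3 pp4:1 pp5:2 pp6:1

Answer: 7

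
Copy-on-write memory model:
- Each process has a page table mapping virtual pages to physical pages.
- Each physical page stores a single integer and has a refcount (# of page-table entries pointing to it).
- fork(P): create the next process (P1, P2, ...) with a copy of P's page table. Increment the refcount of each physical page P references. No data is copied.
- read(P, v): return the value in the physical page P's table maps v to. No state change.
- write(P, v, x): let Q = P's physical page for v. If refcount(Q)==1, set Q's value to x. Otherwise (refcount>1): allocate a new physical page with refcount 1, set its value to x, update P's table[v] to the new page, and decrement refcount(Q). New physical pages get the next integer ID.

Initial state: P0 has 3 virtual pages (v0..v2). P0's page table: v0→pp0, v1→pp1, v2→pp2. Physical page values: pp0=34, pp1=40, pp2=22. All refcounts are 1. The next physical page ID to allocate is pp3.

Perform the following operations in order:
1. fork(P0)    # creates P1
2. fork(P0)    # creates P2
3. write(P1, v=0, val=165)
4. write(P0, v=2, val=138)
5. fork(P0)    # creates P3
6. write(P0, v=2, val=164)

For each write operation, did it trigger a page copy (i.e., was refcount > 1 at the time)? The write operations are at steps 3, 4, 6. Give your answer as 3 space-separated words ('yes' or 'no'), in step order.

Op 1: fork(P0) -> P1. 3 ppages; refcounts: pp0:2 pp1:2 pp2:2
Op 2: fork(P0) -> P2. 3 ppages; refcounts: pp0:3 pp1:3 pp2:3
Op 3: write(P1, v0, 165). refcount(pp0)=3>1 -> COPY to pp3. 4 ppages; refcounts: pp0:2 pp1:3 pp2:3 pp3:1
Op 4: write(P0, v2, 138). refcount(pp2)=3>1 -> COPY to pp4. 5 ppages; refcounts: pp0:2 pp1:3 pp2:2 pp3:1 pp4:1
Op 5: fork(P0) -> P3. 5 ppages; refcounts: pp0:3 pp1:4 pp2:2 pp3:1 pp4:2
Op 6: write(P0, v2, 164). refcount(pp4)=2>1 -> COPY to pp5. 6 ppages; refcounts: pp0:3 pp1:4 pp2:2 pp3:1 pp4:1 pp5:1

yes yes yes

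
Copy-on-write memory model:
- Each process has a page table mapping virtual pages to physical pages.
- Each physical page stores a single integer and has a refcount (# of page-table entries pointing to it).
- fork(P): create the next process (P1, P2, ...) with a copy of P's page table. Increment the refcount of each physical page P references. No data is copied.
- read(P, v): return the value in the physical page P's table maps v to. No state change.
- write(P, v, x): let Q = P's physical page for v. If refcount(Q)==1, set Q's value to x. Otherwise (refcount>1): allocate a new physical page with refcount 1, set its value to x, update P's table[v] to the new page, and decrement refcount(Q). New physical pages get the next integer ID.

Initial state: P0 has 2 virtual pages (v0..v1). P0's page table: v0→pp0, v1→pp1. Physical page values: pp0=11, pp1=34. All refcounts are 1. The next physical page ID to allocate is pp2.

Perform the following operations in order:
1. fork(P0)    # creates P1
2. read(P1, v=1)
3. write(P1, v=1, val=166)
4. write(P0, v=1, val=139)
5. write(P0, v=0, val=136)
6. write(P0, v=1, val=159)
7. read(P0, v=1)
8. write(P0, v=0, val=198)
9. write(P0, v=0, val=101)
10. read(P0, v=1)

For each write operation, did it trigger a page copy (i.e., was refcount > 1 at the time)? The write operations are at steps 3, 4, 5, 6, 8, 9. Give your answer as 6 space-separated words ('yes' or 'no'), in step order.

Op 1: fork(P0) -> P1. 2 ppages; refcounts: pp0:2 pp1:2
Op 2: read(P1, v1) -> 34. No state change.
Op 3: write(P1, v1, 166). refcount(pp1)=2>1 -> COPY to pp2. 3 ppages; refcounts: pp0:2 pp1:1 pp2:1
Op 4: write(P0, v1, 139). refcount(pp1)=1 -> write in place. 3 ppages; refcounts: pp0:2 pp1:1 pp2:1
Op 5: write(P0, v0, 136). refcount(pp0)=2>1 -> COPY to pp3. 4 ppages; refcounts: pp0:1 pp1:1 pp2:1 pp3:1
Op 6: write(P0, v1, 159). refcount(pp1)=1 -> write in place. 4 ppages; refcounts: pp0:1 pp1:1 pp2:1 pp3:1
Op 7: read(P0, v1) -> 159. No state change.
Op 8: write(P0, v0, 198). refcount(pp3)=1 -> write in place. 4 ppages; refcounts: pp0:1 pp1:1 pp2:1 pp3:1
Op 9: write(P0, v0, 101). refcount(pp3)=1 -> write in place. 4 ppages; refcounts: pp0:1 pp1:1 pp2:1 pp3:1
Op 10: read(P0, v1) -> 159. No state change.

yes no yes no no no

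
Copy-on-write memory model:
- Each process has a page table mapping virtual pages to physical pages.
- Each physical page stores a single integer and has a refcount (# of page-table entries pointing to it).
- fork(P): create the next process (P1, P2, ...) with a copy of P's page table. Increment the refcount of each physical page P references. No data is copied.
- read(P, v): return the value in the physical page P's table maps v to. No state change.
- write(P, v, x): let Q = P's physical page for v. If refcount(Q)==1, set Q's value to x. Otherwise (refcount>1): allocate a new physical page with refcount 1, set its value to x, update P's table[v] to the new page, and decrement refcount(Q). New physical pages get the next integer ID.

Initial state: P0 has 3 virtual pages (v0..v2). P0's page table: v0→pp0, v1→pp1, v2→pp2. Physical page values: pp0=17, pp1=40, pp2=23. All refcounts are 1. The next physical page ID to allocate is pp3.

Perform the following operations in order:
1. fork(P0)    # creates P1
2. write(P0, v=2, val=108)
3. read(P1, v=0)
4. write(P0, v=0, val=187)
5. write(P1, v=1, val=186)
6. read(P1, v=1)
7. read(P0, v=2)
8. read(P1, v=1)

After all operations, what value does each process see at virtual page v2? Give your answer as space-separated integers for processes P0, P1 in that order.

Op 1: fork(P0) -> P1. 3 ppages; refcounts: pp0:2 pp1:2 pp2:2
Op 2: write(P0, v2, 108). refcount(pp2)=2>1 -> COPY to pp3. 4 ppages; refcounts: pp0:2 pp1:2 pp2:1 pp3:1
Op 3: read(P1, v0) -> 17. No state change.
Op 4: write(P0, v0, 187). refcount(pp0)=2>1 -> COPY to pp4. 5 ppages; refcounts: pp0:1 pp1:2 pp2:1 pp3:1 pp4:1
Op 5: write(P1, v1, 186). refcount(pp1)=2>1 -> COPY to pp5. 6 ppages; refcounts: pp0:1 pp1:1 pp2:1 pp3:1 pp4:1 pp5:1
Op 6: read(P1, v1) -> 186. No state change.
Op 7: read(P0, v2) -> 108. No state change.
Op 8: read(P1, v1) -> 186. No state change.
P0: v2 -> pp3 = 108
P1: v2 -> pp2 = 23

Answer: 108 23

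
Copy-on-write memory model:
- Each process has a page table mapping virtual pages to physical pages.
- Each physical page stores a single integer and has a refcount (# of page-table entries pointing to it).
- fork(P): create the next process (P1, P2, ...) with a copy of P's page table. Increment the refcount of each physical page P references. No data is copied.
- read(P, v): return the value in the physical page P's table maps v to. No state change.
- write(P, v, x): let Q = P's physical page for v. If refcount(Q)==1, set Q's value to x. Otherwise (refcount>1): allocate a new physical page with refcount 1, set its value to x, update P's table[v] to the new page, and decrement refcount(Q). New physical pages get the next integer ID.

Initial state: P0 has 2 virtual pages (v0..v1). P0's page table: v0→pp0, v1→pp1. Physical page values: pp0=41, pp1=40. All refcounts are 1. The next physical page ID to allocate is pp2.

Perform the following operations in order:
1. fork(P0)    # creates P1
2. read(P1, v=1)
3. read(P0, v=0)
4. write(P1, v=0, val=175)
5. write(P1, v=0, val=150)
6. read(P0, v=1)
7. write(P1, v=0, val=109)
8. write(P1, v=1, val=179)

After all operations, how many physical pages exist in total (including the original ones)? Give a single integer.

Answer: 4

Derivation:
Op 1: fork(P0) -> P1. 2 ppages; refcounts: pp0:2 pp1:2
Op 2: read(P1, v1) -> 40. No state change.
Op 3: read(P0, v0) -> 41. No state change.
Op 4: write(P1, v0, 175). refcount(pp0)=2>1 -> COPY to pp2. 3 ppages; refcounts: pp0:1 pp1:2 pp2:1
Op 5: write(P1, v0, 150). refcount(pp2)=1 -> write in place. 3 ppages; refcounts: pp0:1 pp1:2 pp2:1
Op 6: read(P0, v1) -> 40. No state change.
Op 7: write(P1, v0, 109). refcount(pp2)=1 -> write in place. 3 ppages; refcounts: pp0:1 pp1:2 pp2:1
Op 8: write(P1, v1, 179). refcount(pp1)=2>1 -> COPY to pp3. 4 ppages; refcounts: pp0:1 pp1:1 pp2:1 pp3:1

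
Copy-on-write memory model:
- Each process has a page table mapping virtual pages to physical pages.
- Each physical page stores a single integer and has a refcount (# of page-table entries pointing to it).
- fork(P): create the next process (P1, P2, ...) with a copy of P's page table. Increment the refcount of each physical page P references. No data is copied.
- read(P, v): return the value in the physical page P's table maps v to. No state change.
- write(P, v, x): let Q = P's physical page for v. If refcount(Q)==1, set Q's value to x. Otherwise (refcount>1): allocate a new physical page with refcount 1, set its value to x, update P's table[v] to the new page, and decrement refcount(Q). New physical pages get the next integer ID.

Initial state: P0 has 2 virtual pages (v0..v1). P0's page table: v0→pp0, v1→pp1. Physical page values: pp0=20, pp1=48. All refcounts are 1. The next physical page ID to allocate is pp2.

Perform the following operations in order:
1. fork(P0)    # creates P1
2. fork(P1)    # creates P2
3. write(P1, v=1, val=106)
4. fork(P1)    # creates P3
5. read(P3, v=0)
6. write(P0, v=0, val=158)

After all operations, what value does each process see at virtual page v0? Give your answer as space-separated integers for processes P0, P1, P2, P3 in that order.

Answer: 158 20 20 20

Derivation:
Op 1: fork(P0) -> P1. 2 ppages; refcounts: pp0:2 pp1:2
Op 2: fork(P1) -> P2. 2 ppages; refcounts: pp0:3 pp1:3
Op 3: write(P1, v1, 106). refcount(pp1)=3>1 -> COPY to pp2. 3 ppages; refcounts: pp0:3 pp1:2 pp2:1
Op 4: fork(P1) -> P3. 3 ppages; refcounts: pp0:4 pp1:2 pp2:2
Op 5: read(P3, v0) -> 20. No state change.
Op 6: write(P0, v0, 158). refcount(pp0)=4>1 -> COPY to pp3. 4 ppages; refcounts: pp0:3 pp1:2 pp2:2 pp3:1
P0: v0 -> pp3 = 158
P1: v0 -> pp0 = 20
P2: v0 -> pp0 = 20
P3: v0 -> pp0 = 20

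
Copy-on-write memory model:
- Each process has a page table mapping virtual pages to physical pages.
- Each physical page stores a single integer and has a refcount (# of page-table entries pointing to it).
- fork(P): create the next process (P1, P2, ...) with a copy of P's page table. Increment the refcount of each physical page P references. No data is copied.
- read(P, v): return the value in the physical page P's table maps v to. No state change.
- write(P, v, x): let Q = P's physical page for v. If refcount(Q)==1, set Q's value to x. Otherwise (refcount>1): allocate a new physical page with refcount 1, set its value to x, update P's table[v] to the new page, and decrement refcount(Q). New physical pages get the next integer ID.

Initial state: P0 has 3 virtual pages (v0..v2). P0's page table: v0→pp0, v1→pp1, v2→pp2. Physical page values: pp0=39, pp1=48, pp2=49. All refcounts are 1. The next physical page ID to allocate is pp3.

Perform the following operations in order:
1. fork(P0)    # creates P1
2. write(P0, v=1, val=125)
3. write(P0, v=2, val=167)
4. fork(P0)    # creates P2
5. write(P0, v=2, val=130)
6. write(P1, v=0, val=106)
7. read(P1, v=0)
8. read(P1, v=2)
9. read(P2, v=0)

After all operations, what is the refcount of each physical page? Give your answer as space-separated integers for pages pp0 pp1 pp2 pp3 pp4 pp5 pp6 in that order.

Answer: 2 1 1 2 1 1 1

Derivation:
Op 1: fork(P0) -> P1. 3 ppages; refcounts: pp0:2 pp1:2 pp2:2
Op 2: write(P0, v1, 125). refcount(pp1)=2>1 -> COPY to pp3. 4 ppages; refcounts: pp0:2 pp1:1 pp2:2 pp3:1
Op 3: write(P0, v2, 167). refcount(pp2)=2>1 -> COPY to pp4. 5 ppages; refcounts: pp0:2 pp1:1 pp2:1 pp3:1 pp4:1
Op 4: fork(P0) -> P2. 5 ppages; refcounts: pp0:3 pp1:1 pp2:1 pp3:2 pp4:2
Op 5: write(P0, v2, 130). refcount(pp4)=2>1 -> COPY to pp5. 6 ppages; refcounts: pp0:3 pp1:1 pp2:1 pp3:2 pp4:1 pp5:1
Op 6: write(P1, v0, 106). refcount(pp0)=3>1 -> COPY to pp6. 7 ppages; refcounts: pp0:2 pp1:1 pp2:1 pp3:2 pp4:1 pp5:1 pp6:1
Op 7: read(P1, v0) -> 106. No state change.
Op 8: read(P1, v2) -> 49. No state change.
Op 9: read(P2, v0) -> 39. No state change.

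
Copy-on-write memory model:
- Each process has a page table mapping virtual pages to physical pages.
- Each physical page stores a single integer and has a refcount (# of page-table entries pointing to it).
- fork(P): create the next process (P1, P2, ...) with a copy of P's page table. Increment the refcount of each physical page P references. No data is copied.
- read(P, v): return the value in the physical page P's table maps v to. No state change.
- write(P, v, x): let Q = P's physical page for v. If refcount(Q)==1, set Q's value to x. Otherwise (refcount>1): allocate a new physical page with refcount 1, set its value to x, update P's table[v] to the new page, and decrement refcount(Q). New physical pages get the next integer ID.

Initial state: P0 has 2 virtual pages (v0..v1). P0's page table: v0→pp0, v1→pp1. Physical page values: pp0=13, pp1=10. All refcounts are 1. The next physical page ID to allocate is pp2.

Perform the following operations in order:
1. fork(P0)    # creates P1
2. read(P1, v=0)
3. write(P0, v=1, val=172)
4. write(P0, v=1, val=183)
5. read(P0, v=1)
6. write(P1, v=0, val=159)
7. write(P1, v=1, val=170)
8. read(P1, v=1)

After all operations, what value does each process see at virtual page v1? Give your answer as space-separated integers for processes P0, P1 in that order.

Op 1: fork(P0) -> P1. 2 ppages; refcounts: pp0:2 pp1:2
Op 2: read(P1, v0) -> 13. No state change.
Op 3: write(P0, v1, 172). refcount(pp1)=2>1 -> COPY to pp2. 3 ppages; refcounts: pp0:2 pp1:1 pp2:1
Op 4: write(P0, v1, 183). refcount(pp2)=1 -> write in place. 3 ppages; refcounts: pp0:2 pp1:1 pp2:1
Op 5: read(P0, v1) -> 183. No state change.
Op 6: write(P1, v0, 159). refcount(pp0)=2>1 -> COPY to pp3. 4 ppages; refcounts: pp0:1 pp1:1 pp2:1 pp3:1
Op 7: write(P1, v1, 170). refcount(pp1)=1 -> write in place. 4 ppages; refcounts: pp0:1 pp1:1 pp2:1 pp3:1
Op 8: read(P1, v1) -> 170. No state change.
P0: v1 -> pp2 = 183
P1: v1 -> pp1 = 170

Answer: 183 170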